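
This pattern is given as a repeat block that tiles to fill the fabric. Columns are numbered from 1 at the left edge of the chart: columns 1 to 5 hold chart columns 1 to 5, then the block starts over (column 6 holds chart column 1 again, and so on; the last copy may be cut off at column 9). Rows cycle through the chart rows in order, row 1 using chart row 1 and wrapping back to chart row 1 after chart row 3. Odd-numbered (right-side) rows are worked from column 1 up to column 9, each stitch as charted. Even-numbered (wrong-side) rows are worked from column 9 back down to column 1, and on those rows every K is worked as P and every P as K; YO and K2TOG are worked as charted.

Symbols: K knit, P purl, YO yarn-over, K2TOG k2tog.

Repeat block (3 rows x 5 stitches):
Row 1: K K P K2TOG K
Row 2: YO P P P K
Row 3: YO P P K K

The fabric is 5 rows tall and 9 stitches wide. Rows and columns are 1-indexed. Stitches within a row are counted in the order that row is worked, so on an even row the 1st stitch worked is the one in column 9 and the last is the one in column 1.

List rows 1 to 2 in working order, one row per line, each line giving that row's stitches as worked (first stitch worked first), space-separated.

Result:
K K P K2TOG K K K P K2TOG
K K K YO P K K K YO

Derivation:
Row 1: chart row 1, RS - tile across columns 1-9 and work as-is.
Row 2: chart row 2, WS - tiled (columns 1-9): YO P P P K YO P P P; work from column 9 back to 1 with K<->P swapped.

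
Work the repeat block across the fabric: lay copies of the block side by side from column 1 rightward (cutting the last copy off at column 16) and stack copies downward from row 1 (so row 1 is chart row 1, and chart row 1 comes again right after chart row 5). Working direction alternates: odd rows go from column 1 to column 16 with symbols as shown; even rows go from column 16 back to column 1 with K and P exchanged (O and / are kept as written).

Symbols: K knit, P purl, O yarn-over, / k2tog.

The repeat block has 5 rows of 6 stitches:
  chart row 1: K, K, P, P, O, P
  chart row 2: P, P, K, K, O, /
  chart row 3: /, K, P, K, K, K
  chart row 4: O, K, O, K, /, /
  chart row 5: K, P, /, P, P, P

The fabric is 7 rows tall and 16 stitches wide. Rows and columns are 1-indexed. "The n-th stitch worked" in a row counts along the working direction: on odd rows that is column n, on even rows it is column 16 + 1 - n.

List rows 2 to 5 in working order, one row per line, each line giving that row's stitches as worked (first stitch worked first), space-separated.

== ROWS AS WORKED ==
P P K K / O P P K K / O P P K K
/ K P K K K / K P K K K / K P K
P O P O / / P O P O / / P O P O
K P / P P P K P / P P P K P / P

Derivation:
Row 2: chart row 2, WS - tiled (columns 1-16): P P K K O / P P K K O / P P K K; work from column 16 back to 1 with K<->P swapped.
Row 3: chart row 3, RS - tile across columns 1-16 and work as-is.
Row 4: chart row 4, WS - tiled (columns 1-16): O K O K / / O K O K / / O K O K; work from column 16 back to 1 with K<->P swapped.
Row 5: chart row 5, RS - tile across columns 1-16 and work as-is.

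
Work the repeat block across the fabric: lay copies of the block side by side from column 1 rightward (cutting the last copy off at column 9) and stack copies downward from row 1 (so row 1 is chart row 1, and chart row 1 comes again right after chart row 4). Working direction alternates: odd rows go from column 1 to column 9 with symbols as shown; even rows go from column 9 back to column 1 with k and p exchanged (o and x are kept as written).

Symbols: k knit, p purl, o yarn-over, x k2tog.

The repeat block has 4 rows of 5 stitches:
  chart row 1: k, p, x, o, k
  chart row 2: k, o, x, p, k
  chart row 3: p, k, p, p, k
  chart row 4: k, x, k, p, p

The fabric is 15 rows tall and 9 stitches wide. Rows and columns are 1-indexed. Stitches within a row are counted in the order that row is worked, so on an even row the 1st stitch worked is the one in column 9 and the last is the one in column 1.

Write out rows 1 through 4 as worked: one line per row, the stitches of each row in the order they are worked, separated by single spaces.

== ROWS AS WORKED ==
k p x o k k p x o
k x o p p k x o p
p k p p k p k p p
k p x p k k p x p

Derivation:
Row 1: chart row 1, RS - tile across columns 1-9 and work as-is.
Row 2: chart row 2, WS - tiled (columns 1-9): k o x p k k o x p; work from column 9 back to 1 with k<->p swapped.
Row 3: chart row 3, RS - tile across columns 1-9 and work as-is.
Row 4: chart row 4, WS - tiled (columns 1-9): k x k p p k x k p; work from column 9 back to 1 with k<->p swapped.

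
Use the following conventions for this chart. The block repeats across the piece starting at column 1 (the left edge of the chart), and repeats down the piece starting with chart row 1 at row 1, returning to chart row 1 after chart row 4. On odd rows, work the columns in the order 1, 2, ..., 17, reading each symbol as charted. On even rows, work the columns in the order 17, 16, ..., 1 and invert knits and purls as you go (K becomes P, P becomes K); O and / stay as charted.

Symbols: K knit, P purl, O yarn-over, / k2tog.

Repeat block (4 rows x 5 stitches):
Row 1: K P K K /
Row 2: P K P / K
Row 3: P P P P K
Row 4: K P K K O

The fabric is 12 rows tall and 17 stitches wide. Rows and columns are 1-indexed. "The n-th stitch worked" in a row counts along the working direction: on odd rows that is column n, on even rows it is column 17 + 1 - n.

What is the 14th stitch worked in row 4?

For row 4: chart row = ((4-1) mod 4) + 1 = 4; this is a WS (even) row.
Chart row 4 tiled across columns 1-17: K P K K O K P K K O K P K K O K P
WS: work from column 17 back to column 1 (reverse the tiled row), swapping K<->P (O and / unchanged).
Row 4 as worked: K P O P P K P O P P K P O P P K P
The 14th stitch worked is P.

Stitch:
P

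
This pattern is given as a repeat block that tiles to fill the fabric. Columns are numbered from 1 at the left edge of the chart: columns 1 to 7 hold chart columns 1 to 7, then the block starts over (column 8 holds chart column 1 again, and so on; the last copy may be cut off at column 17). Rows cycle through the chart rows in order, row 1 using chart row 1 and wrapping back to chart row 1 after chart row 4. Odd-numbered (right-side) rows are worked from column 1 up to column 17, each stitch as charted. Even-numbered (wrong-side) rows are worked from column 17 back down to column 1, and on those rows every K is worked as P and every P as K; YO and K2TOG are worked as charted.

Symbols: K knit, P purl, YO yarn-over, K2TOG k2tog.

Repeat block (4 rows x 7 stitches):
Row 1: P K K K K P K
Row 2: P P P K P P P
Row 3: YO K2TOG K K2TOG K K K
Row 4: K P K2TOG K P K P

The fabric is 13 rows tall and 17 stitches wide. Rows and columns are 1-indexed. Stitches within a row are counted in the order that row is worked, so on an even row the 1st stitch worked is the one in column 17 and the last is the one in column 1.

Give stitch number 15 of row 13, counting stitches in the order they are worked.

== STITCH ==
P

Derivation:
For row 13: chart row = ((13-1) mod 4) + 1 = 1; this is a RS (odd) row.
Chart row 1 tiled across columns 1-17: P K K K K P K P K K K K P K P K K
RS row: no reversal, no swap; stitch n worked = column n.
Stitch 15 in working order -> P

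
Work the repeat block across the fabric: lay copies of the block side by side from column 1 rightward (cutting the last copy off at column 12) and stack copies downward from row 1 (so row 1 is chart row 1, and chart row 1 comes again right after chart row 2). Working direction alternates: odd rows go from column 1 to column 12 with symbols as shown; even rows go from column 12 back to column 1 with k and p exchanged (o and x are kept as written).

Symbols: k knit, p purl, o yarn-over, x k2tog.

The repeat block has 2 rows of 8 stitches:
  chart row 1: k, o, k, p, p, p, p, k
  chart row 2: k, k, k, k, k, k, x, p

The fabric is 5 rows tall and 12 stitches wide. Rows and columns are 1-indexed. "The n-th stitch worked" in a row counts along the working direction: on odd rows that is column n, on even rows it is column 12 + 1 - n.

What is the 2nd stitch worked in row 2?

Row 2 uses chart row ((2-1) mod 2)+1 = 2. Row 2 is even, so WS.
Chart row 2 tiled across columns 1-12: k k k k k k x p k k k k
Wrong side: read the tiled row from column 12 down to 1 and exchange k with p (leave o, x).
Row 2 as worked: p p p p k x p p p p p p
The 2nd stitch worked is p.

Stitch:
p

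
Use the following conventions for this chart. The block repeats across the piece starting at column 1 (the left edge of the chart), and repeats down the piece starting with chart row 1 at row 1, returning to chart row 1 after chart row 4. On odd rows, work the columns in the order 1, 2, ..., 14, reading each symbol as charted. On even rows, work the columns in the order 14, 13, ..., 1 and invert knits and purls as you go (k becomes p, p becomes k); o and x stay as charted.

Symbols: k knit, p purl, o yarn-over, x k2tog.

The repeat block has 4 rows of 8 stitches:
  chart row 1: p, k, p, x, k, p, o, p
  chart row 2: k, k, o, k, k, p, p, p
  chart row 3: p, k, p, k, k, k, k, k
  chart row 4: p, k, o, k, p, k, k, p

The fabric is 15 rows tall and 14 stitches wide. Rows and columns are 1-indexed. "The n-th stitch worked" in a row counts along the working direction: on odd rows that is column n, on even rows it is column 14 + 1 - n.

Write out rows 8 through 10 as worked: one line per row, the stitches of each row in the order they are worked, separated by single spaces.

Row 8: chart row 4, WS - tiled (columns 1-14): p k o k p k k p p k o k p k; work from column 14 back to 1 with k<->p swapped.
Row 9: chart row 1, RS - tile across columns 1-14 and work as-is.
Row 10: chart row 2, WS - tiled (columns 1-14): k k o k k p p p k k o k k p; work from column 14 back to 1 with k<->p swapped.

Result:
p k p o p k k p p k p o p k
p k p x k p o p p k p x k p
k p p o p p k k k p p o p p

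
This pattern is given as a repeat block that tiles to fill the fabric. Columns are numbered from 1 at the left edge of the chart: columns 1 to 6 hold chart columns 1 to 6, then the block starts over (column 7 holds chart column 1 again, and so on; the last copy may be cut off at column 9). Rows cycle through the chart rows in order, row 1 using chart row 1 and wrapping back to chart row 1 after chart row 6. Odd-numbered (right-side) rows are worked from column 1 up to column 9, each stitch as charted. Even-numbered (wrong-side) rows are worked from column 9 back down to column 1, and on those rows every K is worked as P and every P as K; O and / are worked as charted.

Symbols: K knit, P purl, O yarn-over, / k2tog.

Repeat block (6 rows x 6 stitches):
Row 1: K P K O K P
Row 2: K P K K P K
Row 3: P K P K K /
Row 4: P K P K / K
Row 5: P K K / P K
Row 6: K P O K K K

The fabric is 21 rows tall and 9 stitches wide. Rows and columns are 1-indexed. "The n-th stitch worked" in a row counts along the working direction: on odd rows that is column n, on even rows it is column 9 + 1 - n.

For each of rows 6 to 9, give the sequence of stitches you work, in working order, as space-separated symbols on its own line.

Row 6: chart row 6, WS - tiled (columns 1-9): K P O K K K K P O; work from column 9 back to 1 with K<->P swapped.
Row 7: chart row 1, RS - tile across columns 1-9 and work as-is.
Row 8: chart row 2, WS - tiled (columns 1-9): K P K K P K K P K; work from column 9 back to 1 with K<->P swapped.
Row 9: chart row 3, RS - tile across columns 1-9 and work as-is.

== ROWS AS WORKED ==
O K P P P P O K P
K P K O K P K P K
P K P P K P P K P
P K P K K / P K P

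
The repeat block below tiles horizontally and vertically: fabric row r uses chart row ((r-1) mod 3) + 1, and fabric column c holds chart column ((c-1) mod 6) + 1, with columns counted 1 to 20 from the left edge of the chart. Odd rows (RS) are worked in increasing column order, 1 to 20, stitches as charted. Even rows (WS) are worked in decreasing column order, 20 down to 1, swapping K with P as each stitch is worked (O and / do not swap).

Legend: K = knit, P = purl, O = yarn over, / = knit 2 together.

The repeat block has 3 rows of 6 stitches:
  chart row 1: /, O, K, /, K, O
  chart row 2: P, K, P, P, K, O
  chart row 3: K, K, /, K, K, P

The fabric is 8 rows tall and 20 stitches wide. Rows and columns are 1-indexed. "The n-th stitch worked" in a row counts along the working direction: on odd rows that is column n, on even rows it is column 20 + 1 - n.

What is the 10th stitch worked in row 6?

Stitch:
P

Derivation:
Row 6 uses chart row ((6-1) mod 3)+1 = 3. Row 6 is even, so WS.
Chart row 3 tiled across columns 1-20: K K / K K P K K / K K P K K / K K P K K
WS: work from column 20 back to column 1 (reverse the tiled row), swapping K<->P (O and / unchanged).
Row 6 as worked: P P K P P / P P K P P / P P K P P / P P
Stitch 10 in working order -> P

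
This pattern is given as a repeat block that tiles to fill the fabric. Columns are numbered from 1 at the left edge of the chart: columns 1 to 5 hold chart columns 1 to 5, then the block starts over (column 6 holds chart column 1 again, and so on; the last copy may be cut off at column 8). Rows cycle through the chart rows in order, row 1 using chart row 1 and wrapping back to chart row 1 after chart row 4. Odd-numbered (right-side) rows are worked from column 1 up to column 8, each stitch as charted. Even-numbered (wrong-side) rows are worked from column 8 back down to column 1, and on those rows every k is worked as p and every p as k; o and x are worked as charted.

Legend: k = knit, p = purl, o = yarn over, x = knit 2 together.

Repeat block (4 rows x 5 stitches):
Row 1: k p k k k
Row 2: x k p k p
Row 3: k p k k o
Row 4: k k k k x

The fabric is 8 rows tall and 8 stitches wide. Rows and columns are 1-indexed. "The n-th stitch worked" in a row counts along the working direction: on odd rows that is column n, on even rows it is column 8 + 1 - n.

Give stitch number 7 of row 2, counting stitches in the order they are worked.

Result:
p

Derivation:
Row 2: (2-1) mod 4 = 1, so use chart row 2. Even row -> WS.
Chart row 2 tiled across columns 1-8: x k p k p x k p
WS row: flip the tiled sequence (start at column 8) and apply k<->p; o and x stay.
Row 2 as worked: k p x k p k p x
The 7th stitch worked is p.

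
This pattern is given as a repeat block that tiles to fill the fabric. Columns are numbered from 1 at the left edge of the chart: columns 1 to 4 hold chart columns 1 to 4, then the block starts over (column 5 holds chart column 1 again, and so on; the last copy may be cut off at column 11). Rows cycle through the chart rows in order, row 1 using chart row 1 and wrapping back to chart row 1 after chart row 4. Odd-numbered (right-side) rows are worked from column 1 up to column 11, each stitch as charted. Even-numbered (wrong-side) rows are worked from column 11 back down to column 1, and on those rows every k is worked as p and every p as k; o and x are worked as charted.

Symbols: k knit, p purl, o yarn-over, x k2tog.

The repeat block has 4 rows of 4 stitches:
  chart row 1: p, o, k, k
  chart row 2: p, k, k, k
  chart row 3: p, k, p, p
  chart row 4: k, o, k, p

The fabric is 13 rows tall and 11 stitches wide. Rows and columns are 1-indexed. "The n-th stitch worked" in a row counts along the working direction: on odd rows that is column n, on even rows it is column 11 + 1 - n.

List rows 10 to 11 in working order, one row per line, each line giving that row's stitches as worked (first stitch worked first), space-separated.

Rows as worked:
p p k p p p k p p p k
p k p p p k p p p k p

Derivation:
Row 10: chart row 2, WS - tiled (columns 1-11): p k k k p k k k p k k; work from column 11 back to 1 with k<->p swapped.
Row 11: chart row 3, RS - tile across columns 1-11 and work as-is.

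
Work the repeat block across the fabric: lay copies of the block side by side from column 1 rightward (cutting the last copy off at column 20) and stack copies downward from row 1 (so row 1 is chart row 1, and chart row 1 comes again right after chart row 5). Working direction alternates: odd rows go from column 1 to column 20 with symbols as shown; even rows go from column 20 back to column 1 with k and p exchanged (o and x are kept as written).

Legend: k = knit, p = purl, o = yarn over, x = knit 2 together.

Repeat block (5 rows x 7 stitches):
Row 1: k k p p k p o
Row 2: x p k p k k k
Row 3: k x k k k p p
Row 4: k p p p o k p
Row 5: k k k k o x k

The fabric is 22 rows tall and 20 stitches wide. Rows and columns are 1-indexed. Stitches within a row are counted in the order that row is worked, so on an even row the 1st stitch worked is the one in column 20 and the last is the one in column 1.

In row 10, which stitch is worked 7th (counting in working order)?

Row 10: (10-1) mod 5 = 4, so use chart row 5. Even row -> WS.
Chart row 5 tiled across columns 1-20: k k k k o x k k k k k o x k k k k k o x
Wrong side: read the tiled row from column 20 down to 1 and exchange k with p (leave o, x).
Row 10 as worked: x o p p p p p x o p p p p p x o p p p p
The 7th stitch worked is p.

Stitch:
p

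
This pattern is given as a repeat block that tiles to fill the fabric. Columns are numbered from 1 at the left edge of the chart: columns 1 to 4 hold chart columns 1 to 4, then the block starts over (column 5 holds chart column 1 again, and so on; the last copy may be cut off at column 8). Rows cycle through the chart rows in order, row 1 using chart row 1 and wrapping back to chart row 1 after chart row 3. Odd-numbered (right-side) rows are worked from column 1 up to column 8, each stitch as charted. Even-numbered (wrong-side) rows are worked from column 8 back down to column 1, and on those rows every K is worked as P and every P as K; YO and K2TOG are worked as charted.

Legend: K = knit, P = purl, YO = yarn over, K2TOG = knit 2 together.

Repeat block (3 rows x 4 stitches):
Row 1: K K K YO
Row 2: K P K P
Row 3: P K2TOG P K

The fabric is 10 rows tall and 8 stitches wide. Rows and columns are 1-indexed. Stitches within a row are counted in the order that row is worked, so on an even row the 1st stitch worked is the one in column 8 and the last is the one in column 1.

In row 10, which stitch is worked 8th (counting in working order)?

Row 10: (10-1) mod 3 = 0, so use chart row 1. Even row -> WS.
Chart row 1 tiled across columns 1-8: K K K YO K K K YO
WS row: flip the tiled sequence (start at column 8) and apply K<->P; YO and K2TOG stay.
Row 10 as worked: YO P P P YO P P P
The 8th stitch worked is P.

== STITCH ==
P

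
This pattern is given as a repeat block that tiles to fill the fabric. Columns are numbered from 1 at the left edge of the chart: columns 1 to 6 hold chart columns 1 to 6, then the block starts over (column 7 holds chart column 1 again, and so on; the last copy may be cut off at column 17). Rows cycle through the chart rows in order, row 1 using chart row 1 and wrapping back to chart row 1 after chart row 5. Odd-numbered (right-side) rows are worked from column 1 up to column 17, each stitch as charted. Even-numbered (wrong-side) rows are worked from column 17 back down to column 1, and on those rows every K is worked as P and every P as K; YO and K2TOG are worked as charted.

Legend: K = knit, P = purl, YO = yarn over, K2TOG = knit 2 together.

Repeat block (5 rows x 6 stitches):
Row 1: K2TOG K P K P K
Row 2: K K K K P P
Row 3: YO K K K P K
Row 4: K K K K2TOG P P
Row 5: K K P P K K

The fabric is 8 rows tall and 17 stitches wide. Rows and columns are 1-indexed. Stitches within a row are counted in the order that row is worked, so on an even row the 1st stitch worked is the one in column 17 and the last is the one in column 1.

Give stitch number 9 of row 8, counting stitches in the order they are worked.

Stitch:
P

Derivation:
Row 8 uses chart row ((8-1) mod 5)+1 = 3. Row 8 is even, so WS.
Chart row 3 tiled across columns 1-17: YO K K K P K YO K K K P K YO K K K P
WS row: flip the tiled sequence (start at column 17) and apply K<->P; YO and K2TOG stay.
Row 8 as worked: K P P P YO P K P P P YO P K P P P YO
The 9th stitch worked is P.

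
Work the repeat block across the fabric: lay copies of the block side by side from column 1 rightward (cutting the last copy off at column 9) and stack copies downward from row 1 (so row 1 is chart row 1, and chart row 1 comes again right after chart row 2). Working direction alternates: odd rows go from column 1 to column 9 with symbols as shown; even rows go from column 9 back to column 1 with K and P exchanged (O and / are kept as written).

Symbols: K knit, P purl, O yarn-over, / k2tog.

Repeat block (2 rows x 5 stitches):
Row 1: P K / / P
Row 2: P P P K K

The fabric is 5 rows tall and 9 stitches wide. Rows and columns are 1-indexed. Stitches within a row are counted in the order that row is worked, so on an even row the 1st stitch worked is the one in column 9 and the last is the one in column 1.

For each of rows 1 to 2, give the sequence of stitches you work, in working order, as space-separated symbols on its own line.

Row 1: chart row 1, RS - tile across columns 1-9 and work as-is.
Row 2: chart row 2, WS - tiled (columns 1-9): P P P K K P P P K; work from column 9 back to 1 with K<->P swapped.

== ROWS AS WORKED ==
P K / / P P K / /
P K K K P P K K K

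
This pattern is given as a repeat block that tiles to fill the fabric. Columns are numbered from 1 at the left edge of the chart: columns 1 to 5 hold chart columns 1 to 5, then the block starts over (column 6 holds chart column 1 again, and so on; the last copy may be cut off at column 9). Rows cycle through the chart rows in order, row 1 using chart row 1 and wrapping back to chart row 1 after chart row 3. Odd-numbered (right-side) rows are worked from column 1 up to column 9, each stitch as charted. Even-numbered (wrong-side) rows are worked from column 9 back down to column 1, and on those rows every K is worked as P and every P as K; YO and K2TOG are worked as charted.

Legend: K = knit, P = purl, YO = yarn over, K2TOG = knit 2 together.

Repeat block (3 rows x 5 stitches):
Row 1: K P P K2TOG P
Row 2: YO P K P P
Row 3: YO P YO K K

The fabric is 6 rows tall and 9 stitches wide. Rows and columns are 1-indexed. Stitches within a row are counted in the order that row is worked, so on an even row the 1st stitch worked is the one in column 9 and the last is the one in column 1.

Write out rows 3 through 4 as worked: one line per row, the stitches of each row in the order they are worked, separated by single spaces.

Rows as worked:
YO P YO K K YO P YO K
K2TOG K K P K K2TOG K K P

Derivation:
Row 3: chart row 3, RS - tile across columns 1-9 and work as-is.
Row 4: chart row 1, WS - tiled (columns 1-9): K P P K2TOG P K P P K2TOG; work from column 9 back to 1 with K<->P swapped.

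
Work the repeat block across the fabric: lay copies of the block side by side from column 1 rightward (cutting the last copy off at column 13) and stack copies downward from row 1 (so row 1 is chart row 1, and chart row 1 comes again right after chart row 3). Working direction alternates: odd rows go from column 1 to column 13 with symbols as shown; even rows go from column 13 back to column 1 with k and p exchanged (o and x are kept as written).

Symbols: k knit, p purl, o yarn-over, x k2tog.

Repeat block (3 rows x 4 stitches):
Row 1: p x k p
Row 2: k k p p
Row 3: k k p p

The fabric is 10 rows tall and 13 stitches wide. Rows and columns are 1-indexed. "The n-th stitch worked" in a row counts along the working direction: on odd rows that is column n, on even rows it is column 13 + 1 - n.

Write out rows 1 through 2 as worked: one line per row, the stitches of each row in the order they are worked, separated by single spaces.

Rows as worked:
p x k p p x k p p x k p p
p k k p p k k p p k k p p

Derivation:
Row 1: chart row 1, RS - tile across columns 1-13 and work as-is.
Row 2: chart row 2, WS - tiled (columns 1-13): k k p p k k p p k k p p k; work from column 13 back to 1 with k<->p swapped.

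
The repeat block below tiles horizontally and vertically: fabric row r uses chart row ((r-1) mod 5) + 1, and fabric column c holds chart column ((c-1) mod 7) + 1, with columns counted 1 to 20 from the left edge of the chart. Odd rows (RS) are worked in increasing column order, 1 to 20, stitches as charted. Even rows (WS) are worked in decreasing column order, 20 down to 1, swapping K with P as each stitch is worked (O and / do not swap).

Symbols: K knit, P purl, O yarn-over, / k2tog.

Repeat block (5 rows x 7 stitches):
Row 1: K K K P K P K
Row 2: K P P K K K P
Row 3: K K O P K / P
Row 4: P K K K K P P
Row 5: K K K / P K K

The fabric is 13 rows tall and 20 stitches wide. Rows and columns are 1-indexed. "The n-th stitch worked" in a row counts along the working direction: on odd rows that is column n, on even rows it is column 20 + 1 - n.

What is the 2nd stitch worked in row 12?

Result:
P

Derivation:
Row 12: (12-1) mod 5 = 1, so use chart row 2. Even row -> WS.
Chart row 2 tiled across columns 1-20: K P P K K K P K P P K K K P K P P K K K
Wrong side: read the tiled row from column 20 down to 1 and exchange K with P (leave O, /).
Row 12 as worked: P P P K K P K P P P K K P K P P P K K P
The 2nd stitch worked is P.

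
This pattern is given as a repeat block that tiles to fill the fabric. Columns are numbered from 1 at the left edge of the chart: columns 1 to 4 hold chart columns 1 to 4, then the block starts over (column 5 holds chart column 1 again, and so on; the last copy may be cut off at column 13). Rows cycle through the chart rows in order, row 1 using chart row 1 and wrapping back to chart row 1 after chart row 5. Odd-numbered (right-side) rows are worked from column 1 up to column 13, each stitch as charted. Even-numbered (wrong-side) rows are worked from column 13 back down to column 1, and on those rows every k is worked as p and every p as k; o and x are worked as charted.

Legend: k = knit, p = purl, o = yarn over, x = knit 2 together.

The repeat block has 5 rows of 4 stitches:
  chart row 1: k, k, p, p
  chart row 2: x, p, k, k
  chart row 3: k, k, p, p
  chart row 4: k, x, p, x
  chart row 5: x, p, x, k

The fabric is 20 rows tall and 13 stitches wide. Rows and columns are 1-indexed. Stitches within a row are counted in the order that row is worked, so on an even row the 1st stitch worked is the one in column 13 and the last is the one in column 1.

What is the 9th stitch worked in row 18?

Stitch:
p

Derivation:
Row 18 uses chart row ((18-1) mod 5)+1 = 3. Row 18 is even, so WS.
Chart row 3 tiled across columns 1-13: k k p p k k p p k k p p k
WS row: flip the tiled sequence (start at column 13) and apply k<->p; o and x stay.
Row 18 as worked: p k k p p k k p p k k p p
Counting 9 along the worked row gives p.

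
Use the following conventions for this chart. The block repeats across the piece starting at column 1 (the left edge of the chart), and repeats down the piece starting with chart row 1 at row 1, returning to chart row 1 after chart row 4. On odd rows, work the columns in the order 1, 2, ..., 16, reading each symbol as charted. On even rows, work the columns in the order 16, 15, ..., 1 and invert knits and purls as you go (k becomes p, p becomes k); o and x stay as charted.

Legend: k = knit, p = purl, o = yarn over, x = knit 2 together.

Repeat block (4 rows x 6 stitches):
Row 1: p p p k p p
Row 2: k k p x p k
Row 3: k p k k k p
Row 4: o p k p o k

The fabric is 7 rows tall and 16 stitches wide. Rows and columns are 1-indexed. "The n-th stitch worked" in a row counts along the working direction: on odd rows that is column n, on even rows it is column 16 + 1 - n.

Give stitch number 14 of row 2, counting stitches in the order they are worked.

Result:
k

Derivation:
For row 2: chart row = ((2-1) mod 4) + 1 = 2; this is a WS (even) row.
Chart row 2 tiled across columns 1-16: k k p x p k k k p x p k k k p x
WS row: flip the tiled sequence (start at column 16) and apply k<->p; o and x stay.
Row 2 as worked: x k p p p k x k p p p k x k p p
The 14th stitch worked is k.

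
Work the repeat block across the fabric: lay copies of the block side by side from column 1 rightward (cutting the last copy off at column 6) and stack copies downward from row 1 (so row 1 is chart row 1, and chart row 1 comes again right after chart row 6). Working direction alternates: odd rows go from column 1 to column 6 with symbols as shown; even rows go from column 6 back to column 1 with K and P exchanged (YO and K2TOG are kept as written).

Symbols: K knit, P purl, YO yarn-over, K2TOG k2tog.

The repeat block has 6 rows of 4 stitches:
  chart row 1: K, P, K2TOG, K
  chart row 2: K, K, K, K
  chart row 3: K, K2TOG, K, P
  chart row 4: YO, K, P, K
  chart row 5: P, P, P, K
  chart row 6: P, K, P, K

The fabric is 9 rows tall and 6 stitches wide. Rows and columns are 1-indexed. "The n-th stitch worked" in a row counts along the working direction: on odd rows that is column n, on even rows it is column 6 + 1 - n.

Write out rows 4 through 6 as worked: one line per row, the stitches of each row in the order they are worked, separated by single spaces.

Result:
P YO P K P YO
P P P K P P
P K P K P K

Derivation:
Row 4: chart row 4, WS - tiled (columns 1-6): YO K P K YO K; work from column 6 back to 1 with K<->P swapped.
Row 5: chart row 5, RS - tile across columns 1-6 and work as-is.
Row 6: chart row 6, WS - tiled (columns 1-6): P K P K P K; work from column 6 back to 1 with K<->P swapped.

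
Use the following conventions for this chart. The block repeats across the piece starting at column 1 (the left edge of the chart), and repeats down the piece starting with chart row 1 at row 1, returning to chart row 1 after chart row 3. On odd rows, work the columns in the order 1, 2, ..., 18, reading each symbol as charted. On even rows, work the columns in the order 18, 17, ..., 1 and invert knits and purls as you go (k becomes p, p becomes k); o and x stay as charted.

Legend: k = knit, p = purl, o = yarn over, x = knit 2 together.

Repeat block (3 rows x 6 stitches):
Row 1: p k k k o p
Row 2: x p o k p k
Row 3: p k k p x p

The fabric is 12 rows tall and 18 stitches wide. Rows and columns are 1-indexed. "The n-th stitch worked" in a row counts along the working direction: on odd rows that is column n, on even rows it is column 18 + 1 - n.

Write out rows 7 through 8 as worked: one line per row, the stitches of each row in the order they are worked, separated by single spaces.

Row 7: chart row 1, RS - tile across columns 1-18 and work as-is.
Row 8: chart row 2, WS - tiled (columns 1-18): x p o k p k x p o k p k x p o k p k; work from column 18 back to 1 with k<->p swapped.

Rows as worked:
p k k k o p p k k k o p p k k k o p
p k p o k x p k p o k x p k p o k x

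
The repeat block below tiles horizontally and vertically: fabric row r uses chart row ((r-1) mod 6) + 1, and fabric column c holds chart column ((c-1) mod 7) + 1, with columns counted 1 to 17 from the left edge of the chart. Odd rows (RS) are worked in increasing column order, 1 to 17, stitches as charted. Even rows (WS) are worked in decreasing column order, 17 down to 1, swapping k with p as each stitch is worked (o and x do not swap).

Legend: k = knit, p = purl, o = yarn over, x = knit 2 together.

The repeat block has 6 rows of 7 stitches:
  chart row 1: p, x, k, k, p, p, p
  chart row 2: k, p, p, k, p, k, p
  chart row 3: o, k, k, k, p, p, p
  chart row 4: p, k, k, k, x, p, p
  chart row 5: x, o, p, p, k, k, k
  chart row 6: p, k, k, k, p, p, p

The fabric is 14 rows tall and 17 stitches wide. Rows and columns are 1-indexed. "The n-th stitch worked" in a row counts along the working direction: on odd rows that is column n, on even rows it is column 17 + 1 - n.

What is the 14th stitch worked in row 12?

Result:
p

Derivation:
For row 12: chart row = ((12-1) mod 6) + 1 = 6; this is a WS (even) row.
Chart row 6 tiled across columns 1-17: p k k k p p p p k k k p p p p k k
WS row: flip the tiled sequence (start at column 17) and apply k<->p; o and x stay.
Row 12 as worked: p p k k k k p p p k k k k p p p k
Counting 14 along the worked row gives p.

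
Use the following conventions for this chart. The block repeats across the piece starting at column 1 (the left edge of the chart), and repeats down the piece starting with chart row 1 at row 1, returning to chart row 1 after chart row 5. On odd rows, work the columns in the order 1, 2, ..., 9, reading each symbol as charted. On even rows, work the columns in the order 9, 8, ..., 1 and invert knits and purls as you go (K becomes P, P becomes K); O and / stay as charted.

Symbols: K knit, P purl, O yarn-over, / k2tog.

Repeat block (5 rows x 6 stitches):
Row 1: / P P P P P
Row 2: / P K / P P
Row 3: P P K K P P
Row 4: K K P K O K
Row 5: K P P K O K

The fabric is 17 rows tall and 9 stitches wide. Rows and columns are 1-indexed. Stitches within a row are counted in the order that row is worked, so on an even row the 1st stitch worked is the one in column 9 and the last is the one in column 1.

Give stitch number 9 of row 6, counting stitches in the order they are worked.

Row 6 uses chart row ((6-1) mod 5)+1 = 1. Row 6 is even, so WS.
Chart row 1 tiled across columns 1-9: / P P P P P / P P
WS row: flip the tiled sequence (start at column 9) and apply K<->P; O and / stay.
Row 6 as worked: K K / K K K K K /
Stitch 9 in working order -> /

Stitch:
/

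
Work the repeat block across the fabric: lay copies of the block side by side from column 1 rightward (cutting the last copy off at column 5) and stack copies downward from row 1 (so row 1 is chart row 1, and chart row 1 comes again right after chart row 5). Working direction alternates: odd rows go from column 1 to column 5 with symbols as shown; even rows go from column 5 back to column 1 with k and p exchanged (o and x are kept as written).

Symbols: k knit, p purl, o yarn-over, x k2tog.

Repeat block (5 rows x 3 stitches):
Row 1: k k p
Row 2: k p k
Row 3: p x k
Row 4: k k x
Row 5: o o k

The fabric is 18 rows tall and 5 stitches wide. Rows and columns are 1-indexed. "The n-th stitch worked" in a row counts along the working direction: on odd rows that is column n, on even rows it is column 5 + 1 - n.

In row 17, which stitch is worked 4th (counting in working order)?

== STITCH ==
k

Derivation:
Row 17 uses chart row ((17-1) mod 5)+1 = 2. Row 17 is odd, so RS.
Chart row 2 tiled across columns 1-5: k p k k p
Right side: take the tiled row as-is (worked left to right from column 1).
The 4th stitch worked is k.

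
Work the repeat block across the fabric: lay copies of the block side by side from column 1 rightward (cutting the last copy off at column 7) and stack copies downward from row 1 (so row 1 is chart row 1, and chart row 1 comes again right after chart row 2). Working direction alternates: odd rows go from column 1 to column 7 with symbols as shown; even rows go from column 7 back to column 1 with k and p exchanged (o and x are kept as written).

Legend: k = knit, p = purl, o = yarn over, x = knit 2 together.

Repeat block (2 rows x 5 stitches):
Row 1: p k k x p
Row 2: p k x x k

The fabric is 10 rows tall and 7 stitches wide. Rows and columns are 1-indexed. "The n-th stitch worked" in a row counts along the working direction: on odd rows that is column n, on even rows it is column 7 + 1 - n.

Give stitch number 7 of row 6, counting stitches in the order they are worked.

Result:
k

Derivation:
Row 6: (6-1) mod 2 = 1, so use chart row 2. Even row -> WS.
Chart row 2 tiled across columns 1-7: p k x x k p k
WS row: flip the tiled sequence (start at column 7) and apply k<->p; o and x stay.
Row 6 as worked: p k p x x p k
Stitch 7 in working order -> k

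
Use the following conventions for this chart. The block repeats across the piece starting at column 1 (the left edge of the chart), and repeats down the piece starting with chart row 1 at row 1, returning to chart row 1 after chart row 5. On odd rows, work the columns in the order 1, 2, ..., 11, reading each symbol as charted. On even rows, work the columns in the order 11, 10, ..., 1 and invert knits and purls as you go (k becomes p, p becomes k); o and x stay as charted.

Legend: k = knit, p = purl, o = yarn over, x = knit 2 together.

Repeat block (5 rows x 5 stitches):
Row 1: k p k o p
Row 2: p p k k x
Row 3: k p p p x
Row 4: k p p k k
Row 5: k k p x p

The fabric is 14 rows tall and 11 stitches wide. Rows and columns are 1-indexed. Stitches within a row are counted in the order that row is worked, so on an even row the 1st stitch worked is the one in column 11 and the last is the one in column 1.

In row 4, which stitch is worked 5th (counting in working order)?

Stitch:
k

Derivation:
Row 4: (4-1) mod 5 = 3, so use chart row 4. Even row -> WS.
Chart row 4 tiled across columns 1-11: k p p k k k p p k k k
WS row: flip the tiled sequence (start at column 11) and apply k<->p; o and x stay.
Row 4 as worked: p p p k k p p p k k p
The 5th stitch worked is k.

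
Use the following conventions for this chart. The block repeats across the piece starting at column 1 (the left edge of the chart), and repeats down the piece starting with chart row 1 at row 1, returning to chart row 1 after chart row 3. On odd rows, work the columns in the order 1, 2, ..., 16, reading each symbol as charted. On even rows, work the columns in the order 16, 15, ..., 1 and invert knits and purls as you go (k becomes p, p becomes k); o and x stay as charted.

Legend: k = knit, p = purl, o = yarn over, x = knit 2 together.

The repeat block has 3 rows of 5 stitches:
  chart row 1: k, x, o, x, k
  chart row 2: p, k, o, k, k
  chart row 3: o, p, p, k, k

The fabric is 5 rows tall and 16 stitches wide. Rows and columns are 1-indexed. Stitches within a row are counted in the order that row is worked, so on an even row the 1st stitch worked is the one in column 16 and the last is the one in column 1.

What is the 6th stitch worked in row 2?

== STITCH ==
k

Derivation:
Row 2 uses chart row ((2-1) mod 3)+1 = 2. Row 2 is even, so WS.
Chart row 2 tiled across columns 1-16: p k o k k p k o k k p k o k k p
WS row: flip the tiled sequence (start at column 16) and apply k<->p; o and x stay.
Row 2 as worked: k p p o p k p p o p k p p o p k
Counting 6 along the worked row gives k.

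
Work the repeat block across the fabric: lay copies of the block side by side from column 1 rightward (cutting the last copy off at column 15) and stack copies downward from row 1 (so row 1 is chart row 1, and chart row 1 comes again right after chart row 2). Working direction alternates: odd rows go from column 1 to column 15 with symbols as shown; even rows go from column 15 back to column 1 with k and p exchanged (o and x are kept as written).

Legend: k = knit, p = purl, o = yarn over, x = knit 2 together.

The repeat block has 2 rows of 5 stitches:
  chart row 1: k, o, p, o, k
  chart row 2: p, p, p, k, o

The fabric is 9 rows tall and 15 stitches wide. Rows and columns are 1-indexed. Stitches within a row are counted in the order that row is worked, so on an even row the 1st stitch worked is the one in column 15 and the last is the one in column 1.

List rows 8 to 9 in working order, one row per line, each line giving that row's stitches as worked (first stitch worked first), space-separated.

Row 8: chart row 2, WS - tiled (columns 1-15): p p p k o p p p k o p p p k o; work from column 15 back to 1 with k<->p swapped.
Row 9: chart row 1, RS - tile across columns 1-15 and work as-is.

== ROWS AS WORKED ==
o p k k k o p k k k o p k k k
k o p o k k o p o k k o p o k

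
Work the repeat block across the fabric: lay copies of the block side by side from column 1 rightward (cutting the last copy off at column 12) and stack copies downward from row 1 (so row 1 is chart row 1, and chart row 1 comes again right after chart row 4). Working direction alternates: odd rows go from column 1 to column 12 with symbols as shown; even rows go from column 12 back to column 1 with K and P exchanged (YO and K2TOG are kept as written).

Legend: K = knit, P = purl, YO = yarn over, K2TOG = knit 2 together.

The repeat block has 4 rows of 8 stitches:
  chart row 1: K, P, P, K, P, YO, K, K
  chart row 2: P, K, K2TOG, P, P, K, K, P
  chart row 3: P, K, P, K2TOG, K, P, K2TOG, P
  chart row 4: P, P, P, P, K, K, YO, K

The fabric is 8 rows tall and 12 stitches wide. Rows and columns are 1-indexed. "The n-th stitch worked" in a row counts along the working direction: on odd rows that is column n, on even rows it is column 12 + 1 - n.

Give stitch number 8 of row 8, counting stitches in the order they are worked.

== STITCH ==
P

Derivation:
Row 8: (8-1) mod 4 = 3, so use chart row 4. Even row -> WS.
Chart row 4 tiled across columns 1-12: P P P P K K YO K P P P P
WS: work from column 12 back to column 1 (reverse the tiled row), swapping K<->P (YO and K2TOG unchanged).
Row 8 as worked: K K K K P YO P P K K K K
Stitch 8 in working order -> P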